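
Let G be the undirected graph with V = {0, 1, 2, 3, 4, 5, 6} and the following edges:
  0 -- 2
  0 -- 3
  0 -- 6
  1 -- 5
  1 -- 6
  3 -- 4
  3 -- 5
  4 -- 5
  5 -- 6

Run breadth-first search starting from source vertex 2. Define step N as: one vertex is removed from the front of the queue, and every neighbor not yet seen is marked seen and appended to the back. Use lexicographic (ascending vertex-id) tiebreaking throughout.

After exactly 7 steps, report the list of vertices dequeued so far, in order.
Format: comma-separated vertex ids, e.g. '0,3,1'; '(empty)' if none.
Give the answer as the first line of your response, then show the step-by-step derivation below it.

2,0,3,6,4,5,1

step 1: dequeue 2; queue=[0]; order=2
step 2: dequeue 0; queue=[3,6]; order=2,0
step 3: dequeue 3; queue=[6,4,5]; order=2,0,3
step 4: dequeue 6; queue=[4,5,1]; order=2,0,3,6
step 5: dequeue 4; queue=[5,1]; order=2,0,3,6,4
step 6: dequeue 5; queue=[1]; order=2,0,3,6,4,5
step 7: dequeue 1; queue=[(empty)]; order=2,0,3,6,4,5,1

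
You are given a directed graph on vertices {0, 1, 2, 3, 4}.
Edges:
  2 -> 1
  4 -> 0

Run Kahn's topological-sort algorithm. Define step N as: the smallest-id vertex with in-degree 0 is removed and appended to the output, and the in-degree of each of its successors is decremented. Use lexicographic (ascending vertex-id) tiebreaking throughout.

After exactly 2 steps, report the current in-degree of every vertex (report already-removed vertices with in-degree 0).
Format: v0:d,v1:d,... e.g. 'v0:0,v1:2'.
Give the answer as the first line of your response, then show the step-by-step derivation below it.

v0:1,v1:0,v2:0,v3:0,v4:0

step 1: output 2; order=[2]; indeg=(1,0,0,0,0)
step 2: output 1; order=[2,1]; indeg=(1,0,0,0,0)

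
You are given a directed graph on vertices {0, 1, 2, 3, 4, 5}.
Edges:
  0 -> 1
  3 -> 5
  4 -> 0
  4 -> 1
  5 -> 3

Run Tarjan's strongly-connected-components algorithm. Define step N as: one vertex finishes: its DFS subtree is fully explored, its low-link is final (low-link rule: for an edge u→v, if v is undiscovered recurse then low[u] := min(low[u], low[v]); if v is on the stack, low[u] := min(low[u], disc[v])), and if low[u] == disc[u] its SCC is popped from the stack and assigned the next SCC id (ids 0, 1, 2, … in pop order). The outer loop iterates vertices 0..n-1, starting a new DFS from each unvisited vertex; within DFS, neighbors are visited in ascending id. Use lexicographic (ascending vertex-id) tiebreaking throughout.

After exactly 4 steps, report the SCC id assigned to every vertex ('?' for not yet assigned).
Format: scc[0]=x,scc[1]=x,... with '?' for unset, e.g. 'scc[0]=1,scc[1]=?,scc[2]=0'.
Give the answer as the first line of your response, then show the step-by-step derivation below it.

scc[0]=1,scc[1]=0,scc[2]=2,scc[3]=?,scc[4]=?,scc[5]=?

step 1: low=(low[0]=0,low[1]=1,low[2]=?,low[3]=?,low[4]=?,low[5]=?); scc=(scc[0]=?,scc[1]=0,scc[2]=?,scc[3]=?,scc[4]=?,scc[5]=?)
step 2: low=(low[0]=0,low[1]=1,low[2]=?,low[3]=?,low[4]=?,low[5]=?); scc=(scc[0]=1,scc[1]=0,scc[2]=?,scc[3]=?,scc[4]=?,scc[5]=?)
step 3: low=(low[0]=0,low[1]=1,low[2]=2,low[3]=?,low[4]=?,low[5]=?); scc=(scc[0]=1,scc[1]=0,scc[2]=2,scc[3]=?,scc[4]=?,scc[5]=?)
step 4: low=(low[0]=0,low[1]=1,low[2]=2,low[3]=3,low[4]=?,low[5]=3); scc=(scc[0]=1,scc[1]=0,scc[2]=2,scc[3]=?,scc[4]=?,scc[5]=?)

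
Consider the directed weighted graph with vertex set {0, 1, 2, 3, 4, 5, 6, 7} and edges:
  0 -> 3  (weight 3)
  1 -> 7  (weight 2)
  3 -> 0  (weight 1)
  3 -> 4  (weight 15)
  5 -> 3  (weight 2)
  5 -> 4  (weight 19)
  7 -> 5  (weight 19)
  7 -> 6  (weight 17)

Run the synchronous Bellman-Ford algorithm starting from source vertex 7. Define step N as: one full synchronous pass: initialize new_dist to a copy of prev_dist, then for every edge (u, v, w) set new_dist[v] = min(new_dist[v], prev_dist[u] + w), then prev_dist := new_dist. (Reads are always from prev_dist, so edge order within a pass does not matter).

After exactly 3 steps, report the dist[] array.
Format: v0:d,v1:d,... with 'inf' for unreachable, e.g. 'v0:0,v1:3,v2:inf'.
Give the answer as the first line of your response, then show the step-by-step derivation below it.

v0:22,v1:inf,v2:inf,v3:21,v4:36,v5:19,v6:17,v7:0

step 1: dist = v0:inf,v1:inf,v2:inf,v3:inf,v4:inf,v5:19,v6:17,v7:0
step 2: dist = v0:inf,v1:inf,v2:inf,v3:21,v4:38,v5:19,v6:17,v7:0
step 3: dist = v0:22,v1:inf,v2:inf,v3:21,v4:36,v5:19,v6:17,v7:0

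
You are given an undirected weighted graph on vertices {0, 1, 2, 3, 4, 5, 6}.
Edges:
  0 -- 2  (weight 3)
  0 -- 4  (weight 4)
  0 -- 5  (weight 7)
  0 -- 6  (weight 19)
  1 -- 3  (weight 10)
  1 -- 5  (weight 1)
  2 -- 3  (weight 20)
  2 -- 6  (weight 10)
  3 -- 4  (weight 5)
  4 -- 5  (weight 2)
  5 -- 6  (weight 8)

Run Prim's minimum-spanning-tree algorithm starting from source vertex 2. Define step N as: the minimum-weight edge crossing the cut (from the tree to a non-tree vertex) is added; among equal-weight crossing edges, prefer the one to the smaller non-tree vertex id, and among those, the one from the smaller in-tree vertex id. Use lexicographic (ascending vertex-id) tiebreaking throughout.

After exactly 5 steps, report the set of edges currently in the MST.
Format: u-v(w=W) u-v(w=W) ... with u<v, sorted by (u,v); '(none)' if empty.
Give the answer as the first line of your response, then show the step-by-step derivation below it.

0-2(w=3) 0-4(w=4) 1-5(w=1) 3-4(w=5) 4-5(w=2)

step 1: add edge 0-2 (w=3); MST = {0-2(w=3)}
step 2: add edge 0-4 (w=4); MST = {0-2(w=3) 0-4(w=4)}
step 3: add edge 4-5 (w=2); MST = {0-2(w=3) 0-4(w=4) 4-5(w=2)}
step 4: add edge 1-5 (w=1); MST = {0-2(w=3) 0-4(w=4) 1-5(w=1) 4-5(w=2)}
step 5: add edge 3-4 (w=5); MST = {0-2(w=3) 0-4(w=4) 1-5(w=1) 3-4(w=5) 4-5(w=2)}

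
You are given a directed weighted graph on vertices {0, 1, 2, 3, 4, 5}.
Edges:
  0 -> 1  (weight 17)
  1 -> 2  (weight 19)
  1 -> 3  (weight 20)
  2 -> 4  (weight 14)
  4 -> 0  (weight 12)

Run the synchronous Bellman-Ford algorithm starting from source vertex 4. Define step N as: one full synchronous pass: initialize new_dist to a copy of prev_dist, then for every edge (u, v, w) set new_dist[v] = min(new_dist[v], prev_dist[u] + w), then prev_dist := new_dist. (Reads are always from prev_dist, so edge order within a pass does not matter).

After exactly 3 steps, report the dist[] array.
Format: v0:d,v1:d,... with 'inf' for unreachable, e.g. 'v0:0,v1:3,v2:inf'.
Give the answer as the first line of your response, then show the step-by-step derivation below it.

v0:12,v1:29,v2:48,v3:49,v4:0,v5:inf

step 1: dist = v0:12,v1:inf,v2:inf,v3:inf,v4:0,v5:inf
step 2: dist = v0:12,v1:29,v2:inf,v3:inf,v4:0,v5:inf
step 3: dist = v0:12,v1:29,v2:48,v3:49,v4:0,v5:inf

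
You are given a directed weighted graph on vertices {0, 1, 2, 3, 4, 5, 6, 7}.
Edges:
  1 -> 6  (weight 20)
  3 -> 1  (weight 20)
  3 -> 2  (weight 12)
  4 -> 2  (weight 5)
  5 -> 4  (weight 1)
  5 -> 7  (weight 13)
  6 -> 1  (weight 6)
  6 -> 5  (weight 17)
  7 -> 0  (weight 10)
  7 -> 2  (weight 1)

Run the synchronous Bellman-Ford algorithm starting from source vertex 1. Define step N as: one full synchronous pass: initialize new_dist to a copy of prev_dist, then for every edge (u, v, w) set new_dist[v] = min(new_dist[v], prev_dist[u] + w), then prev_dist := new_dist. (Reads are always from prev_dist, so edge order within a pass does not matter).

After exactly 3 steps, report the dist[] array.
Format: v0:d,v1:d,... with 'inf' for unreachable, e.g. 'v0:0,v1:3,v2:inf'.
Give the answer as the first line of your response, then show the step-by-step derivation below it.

v0:inf,v1:0,v2:inf,v3:inf,v4:38,v5:37,v6:20,v7:50

step 1: dist = v0:inf,v1:0,v2:inf,v3:inf,v4:inf,v5:inf,v6:20,v7:inf
step 2: dist = v0:inf,v1:0,v2:inf,v3:inf,v4:inf,v5:37,v6:20,v7:inf
step 3: dist = v0:inf,v1:0,v2:inf,v3:inf,v4:38,v5:37,v6:20,v7:50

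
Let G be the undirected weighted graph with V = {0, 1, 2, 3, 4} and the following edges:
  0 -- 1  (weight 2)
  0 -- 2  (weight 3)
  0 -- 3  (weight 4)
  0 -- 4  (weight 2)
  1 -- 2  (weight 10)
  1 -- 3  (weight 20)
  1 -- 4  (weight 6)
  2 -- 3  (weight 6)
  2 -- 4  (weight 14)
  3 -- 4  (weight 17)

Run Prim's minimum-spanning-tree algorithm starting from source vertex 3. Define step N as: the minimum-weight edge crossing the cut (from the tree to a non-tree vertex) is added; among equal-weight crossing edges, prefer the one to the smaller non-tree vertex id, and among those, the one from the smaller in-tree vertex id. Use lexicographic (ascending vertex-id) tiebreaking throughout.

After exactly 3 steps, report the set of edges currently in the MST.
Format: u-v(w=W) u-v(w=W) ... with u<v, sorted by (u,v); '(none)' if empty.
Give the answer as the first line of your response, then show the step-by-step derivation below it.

0-1(w=2) 0-3(w=4) 0-4(w=2)

step 1: add edge 0-3 (w=4); MST = {0-3(w=4)}
step 2: add edge 0-1 (w=2); MST = {0-1(w=2) 0-3(w=4)}
step 3: add edge 0-4 (w=2); MST = {0-1(w=2) 0-3(w=4) 0-4(w=2)}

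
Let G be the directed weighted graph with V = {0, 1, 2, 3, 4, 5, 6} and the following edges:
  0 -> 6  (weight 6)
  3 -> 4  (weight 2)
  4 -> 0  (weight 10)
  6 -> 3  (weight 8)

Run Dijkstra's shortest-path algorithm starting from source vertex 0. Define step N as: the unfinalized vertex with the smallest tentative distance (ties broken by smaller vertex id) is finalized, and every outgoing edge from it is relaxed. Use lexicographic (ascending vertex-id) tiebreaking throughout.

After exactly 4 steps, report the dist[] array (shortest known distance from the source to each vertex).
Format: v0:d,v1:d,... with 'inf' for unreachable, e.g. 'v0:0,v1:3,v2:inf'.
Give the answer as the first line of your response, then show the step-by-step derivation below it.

v0:0,v1:inf,v2:inf,v3:14,v4:16,v5:inf,v6:6

step 1: dist = v0:0,v1:inf,v2:inf,v3:inf,v4:inf,v5:inf,v6:6
step 2: dist = v0:0,v1:inf,v2:inf,v3:14,v4:inf,v5:inf,v6:6
step 3: dist = v0:0,v1:inf,v2:inf,v3:14,v4:16,v5:inf,v6:6
step 4: dist = v0:0,v1:inf,v2:inf,v3:14,v4:16,v5:inf,v6:6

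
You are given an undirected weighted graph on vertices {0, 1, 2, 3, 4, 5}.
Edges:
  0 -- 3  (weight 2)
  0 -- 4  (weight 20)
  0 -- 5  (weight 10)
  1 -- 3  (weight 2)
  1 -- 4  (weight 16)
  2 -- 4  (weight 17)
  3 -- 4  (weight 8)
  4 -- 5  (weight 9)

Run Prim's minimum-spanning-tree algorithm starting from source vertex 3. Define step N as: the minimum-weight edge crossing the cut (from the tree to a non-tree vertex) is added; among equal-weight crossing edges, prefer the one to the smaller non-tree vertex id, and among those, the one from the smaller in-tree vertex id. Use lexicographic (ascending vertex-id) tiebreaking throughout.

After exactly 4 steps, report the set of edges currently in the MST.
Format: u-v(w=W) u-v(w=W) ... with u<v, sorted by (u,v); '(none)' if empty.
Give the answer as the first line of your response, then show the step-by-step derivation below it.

0-3(w=2) 1-3(w=2) 3-4(w=8) 4-5(w=9)

step 1: add edge 0-3 (w=2); MST = {0-3(w=2)}
step 2: add edge 1-3 (w=2); MST = {0-3(w=2) 1-3(w=2)}
step 3: add edge 3-4 (w=8); MST = {0-3(w=2) 1-3(w=2) 3-4(w=8)}
step 4: add edge 4-5 (w=9); MST = {0-3(w=2) 1-3(w=2) 3-4(w=8) 4-5(w=9)}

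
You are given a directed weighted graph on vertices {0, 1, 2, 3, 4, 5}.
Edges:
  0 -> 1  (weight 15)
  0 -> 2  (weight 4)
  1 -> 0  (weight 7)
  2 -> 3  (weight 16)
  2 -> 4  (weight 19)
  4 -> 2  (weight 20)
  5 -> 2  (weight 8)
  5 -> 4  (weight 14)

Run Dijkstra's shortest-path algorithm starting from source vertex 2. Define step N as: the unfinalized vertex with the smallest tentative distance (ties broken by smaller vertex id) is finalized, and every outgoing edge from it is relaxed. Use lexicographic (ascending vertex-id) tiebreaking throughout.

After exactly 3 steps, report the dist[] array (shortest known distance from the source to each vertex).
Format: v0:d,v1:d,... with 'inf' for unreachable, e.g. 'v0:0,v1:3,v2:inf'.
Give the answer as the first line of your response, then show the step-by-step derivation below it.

v0:inf,v1:inf,v2:0,v3:16,v4:19,v5:inf

step 1: dist = v0:inf,v1:inf,v2:0,v3:16,v4:19,v5:inf
step 2: dist = v0:inf,v1:inf,v2:0,v3:16,v4:19,v5:inf
step 3: dist = v0:inf,v1:inf,v2:0,v3:16,v4:19,v5:inf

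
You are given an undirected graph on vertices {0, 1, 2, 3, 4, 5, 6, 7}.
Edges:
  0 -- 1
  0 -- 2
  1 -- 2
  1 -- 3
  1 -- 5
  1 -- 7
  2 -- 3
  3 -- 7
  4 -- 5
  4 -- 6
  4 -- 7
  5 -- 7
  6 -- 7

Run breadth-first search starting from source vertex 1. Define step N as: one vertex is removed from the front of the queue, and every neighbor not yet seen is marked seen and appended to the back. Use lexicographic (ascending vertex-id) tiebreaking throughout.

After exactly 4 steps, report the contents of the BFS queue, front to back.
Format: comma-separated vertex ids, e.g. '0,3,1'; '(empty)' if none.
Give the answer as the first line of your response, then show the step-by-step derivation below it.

5,7

step 1: dequeue 1; queue=[0,2,3,5,7]; order=1
step 2: dequeue 0; queue=[2,3,5,7]; order=1,0
step 3: dequeue 2; queue=[3,5,7]; order=1,0,2
step 4: dequeue 3; queue=[5,7]; order=1,0,2,3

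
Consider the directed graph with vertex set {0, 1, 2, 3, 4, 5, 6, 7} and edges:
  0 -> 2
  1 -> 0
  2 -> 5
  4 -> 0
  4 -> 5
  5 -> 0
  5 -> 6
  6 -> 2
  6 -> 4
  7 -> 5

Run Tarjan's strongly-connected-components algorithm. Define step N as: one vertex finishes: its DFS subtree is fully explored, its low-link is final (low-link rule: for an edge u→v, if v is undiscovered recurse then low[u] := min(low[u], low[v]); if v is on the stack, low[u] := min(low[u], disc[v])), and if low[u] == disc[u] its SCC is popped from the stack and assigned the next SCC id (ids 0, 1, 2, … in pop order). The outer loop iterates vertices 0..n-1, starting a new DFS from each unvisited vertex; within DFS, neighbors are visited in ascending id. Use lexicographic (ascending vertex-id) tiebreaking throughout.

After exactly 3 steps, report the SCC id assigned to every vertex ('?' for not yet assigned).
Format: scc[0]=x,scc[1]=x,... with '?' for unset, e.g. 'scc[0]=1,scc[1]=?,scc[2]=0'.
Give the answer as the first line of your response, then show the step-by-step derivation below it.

scc[0]=?,scc[1]=?,scc[2]=?,scc[3]=?,scc[4]=?,scc[5]=?,scc[6]=?,scc[7]=?

step 1: low=(low[0]=0,low[1]=?,low[2]=1,low[3]=?,low[4]=0,low[5]=0,low[6]=1,low[7]=?); scc=(scc[0]=?,scc[1]=?,scc[2]=?,scc[3]=?,scc[4]=?,scc[5]=?,scc[6]=?,scc[7]=?)
step 2: low=(low[0]=0,low[1]=?,low[2]=1,low[3]=?,low[4]=0,low[5]=0,low[6]=0,low[7]=?); scc=(scc[0]=?,scc[1]=?,scc[2]=?,scc[3]=?,scc[4]=?,scc[5]=?,scc[6]=?,scc[7]=?)
step 3: low=(low[0]=0,low[1]=?,low[2]=1,low[3]=?,low[4]=0,low[5]=0,low[6]=0,low[7]=?); scc=(scc[0]=?,scc[1]=?,scc[2]=?,scc[3]=?,scc[4]=?,scc[5]=?,scc[6]=?,scc[7]=?)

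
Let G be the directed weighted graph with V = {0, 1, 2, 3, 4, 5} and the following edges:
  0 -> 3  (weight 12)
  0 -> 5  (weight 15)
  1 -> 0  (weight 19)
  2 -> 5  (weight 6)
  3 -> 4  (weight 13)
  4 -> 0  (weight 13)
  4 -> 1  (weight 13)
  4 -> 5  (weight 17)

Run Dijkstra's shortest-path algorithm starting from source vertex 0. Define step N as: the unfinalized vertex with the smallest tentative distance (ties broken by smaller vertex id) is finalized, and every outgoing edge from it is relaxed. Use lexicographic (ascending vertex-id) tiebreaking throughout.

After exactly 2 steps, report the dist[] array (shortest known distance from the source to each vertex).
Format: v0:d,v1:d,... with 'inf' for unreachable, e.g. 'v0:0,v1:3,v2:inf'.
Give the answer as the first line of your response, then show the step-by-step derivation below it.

v0:0,v1:inf,v2:inf,v3:12,v4:25,v5:15

step 1: dist = v0:0,v1:inf,v2:inf,v3:12,v4:inf,v5:15
step 2: dist = v0:0,v1:inf,v2:inf,v3:12,v4:25,v5:15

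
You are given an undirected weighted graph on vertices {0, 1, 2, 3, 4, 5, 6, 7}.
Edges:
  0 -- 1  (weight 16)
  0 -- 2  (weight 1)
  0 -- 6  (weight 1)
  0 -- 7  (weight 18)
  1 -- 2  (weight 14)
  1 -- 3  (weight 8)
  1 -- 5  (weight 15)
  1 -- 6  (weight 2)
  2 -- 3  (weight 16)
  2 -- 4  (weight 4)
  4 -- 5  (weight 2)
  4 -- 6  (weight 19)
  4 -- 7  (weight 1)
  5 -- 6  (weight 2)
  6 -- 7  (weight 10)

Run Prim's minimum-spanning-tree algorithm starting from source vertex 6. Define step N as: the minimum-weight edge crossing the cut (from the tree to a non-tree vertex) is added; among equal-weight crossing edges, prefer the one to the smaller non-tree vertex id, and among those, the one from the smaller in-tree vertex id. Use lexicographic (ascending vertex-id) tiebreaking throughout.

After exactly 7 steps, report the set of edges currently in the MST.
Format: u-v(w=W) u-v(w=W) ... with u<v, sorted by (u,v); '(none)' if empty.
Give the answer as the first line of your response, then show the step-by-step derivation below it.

0-2(w=1) 0-6(w=1) 1-3(w=8) 1-6(w=2) 4-5(w=2) 4-7(w=1) 5-6(w=2)

step 1: add edge 0-6 (w=1); MST = {0-6(w=1)}
step 2: add edge 0-2 (w=1); MST = {0-2(w=1) 0-6(w=1)}
step 3: add edge 1-6 (w=2); MST = {0-2(w=1) 0-6(w=1) 1-6(w=2)}
step 4: add edge 5-6 (w=2); MST = {0-2(w=1) 0-6(w=1) 1-6(w=2) 5-6(w=2)}
step 5: add edge 4-5 (w=2); MST = {0-2(w=1) 0-6(w=1) 1-6(w=2) 4-5(w=2) 5-6(w=2)}
step 6: add edge 4-7 (w=1); MST = {0-2(w=1) 0-6(w=1) 1-6(w=2) 4-5(w=2) 4-7(w=1) 5-6(w=2)}
step 7: add edge 1-3 (w=8); MST = {0-2(w=1) 0-6(w=1) 1-3(w=8) 1-6(w=2) 4-5(w=2) 4-7(w=1) 5-6(w=2)}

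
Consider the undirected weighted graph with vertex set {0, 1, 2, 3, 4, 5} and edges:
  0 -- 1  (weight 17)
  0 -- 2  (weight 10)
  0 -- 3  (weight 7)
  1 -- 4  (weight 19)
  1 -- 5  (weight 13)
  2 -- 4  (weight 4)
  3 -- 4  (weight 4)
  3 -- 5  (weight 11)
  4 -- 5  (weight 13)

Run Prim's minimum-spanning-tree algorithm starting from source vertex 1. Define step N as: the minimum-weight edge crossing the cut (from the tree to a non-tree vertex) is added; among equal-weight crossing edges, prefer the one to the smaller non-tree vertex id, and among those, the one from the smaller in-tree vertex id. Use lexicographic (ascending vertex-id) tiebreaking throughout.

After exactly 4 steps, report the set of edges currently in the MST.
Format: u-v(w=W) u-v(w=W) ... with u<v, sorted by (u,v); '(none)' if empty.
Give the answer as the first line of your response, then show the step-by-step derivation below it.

1-5(w=13) 2-4(w=4) 3-4(w=4) 3-5(w=11)

step 1: add edge 1-5 (w=13); MST = {1-5(w=13)}
step 2: add edge 3-5 (w=11); MST = {1-5(w=13) 3-5(w=11)}
step 3: add edge 3-4 (w=4); MST = {1-5(w=13) 3-4(w=4) 3-5(w=11)}
step 4: add edge 2-4 (w=4); MST = {1-5(w=13) 2-4(w=4) 3-4(w=4) 3-5(w=11)}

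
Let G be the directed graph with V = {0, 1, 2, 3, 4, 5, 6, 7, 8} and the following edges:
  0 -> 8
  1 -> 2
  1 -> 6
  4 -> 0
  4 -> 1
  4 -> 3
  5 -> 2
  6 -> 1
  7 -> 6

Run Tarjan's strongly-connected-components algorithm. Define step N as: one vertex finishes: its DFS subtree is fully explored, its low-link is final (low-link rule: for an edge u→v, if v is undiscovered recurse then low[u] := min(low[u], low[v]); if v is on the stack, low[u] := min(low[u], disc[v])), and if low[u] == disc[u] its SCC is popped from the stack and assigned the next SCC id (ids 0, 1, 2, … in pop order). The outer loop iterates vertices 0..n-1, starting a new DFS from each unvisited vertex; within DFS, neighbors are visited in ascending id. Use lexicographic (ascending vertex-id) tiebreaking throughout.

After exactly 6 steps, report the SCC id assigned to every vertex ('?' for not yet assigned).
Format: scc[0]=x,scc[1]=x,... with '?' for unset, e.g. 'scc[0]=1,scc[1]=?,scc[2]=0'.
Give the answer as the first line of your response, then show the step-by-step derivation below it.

scc[0]=1,scc[1]=3,scc[2]=2,scc[3]=4,scc[4]=?,scc[5]=?,scc[6]=3,scc[7]=?,scc[8]=0

step 1: low=(low[0]=0,low[1]=?,low[2]=?,low[3]=?,low[4]=?,low[5]=?,low[6]=?,low[7]=?,low[8]=1); scc=(scc[0]=?,scc[1]=?,scc[2]=?,scc[3]=?,scc[4]=?,scc[5]=?,scc[6]=?,scc[7]=?,scc[8]=0)
step 2: low=(low[0]=0,low[1]=?,low[2]=?,low[3]=?,low[4]=?,low[5]=?,low[6]=?,low[7]=?,low[8]=1); scc=(scc[0]=1,scc[1]=?,scc[2]=?,scc[3]=?,scc[4]=?,scc[5]=?,scc[6]=?,scc[7]=?,scc[8]=0)
step 3: low=(low[0]=0,low[1]=2,low[2]=3,low[3]=?,low[4]=?,low[5]=?,low[6]=?,low[7]=?,low[8]=1); scc=(scc[0]=1,scc[1]=?,scc[2]=2,scc[3]=?,scc[4]=?,scc[5]=?,scc[6]=?,scc[7]=?,scc[8]=0)
step 4: low=(low[0]=0,low[1]=2,low[2]=3,low[3]=?,low[4]=?,low[5]=?,low[6]=2,low[7]=?,low[8]=1); scc=(scc[0]=1,scc[1]=?,scc[2]=2,scc[3]=?,scc[4]=?,scc[5]=?,scc[6]=?,scc[7]=?,scc[8]=0)
step 5: low=(low[0]=0,low[1]=2,low[2]=3,low[3]=?,low[4]=?,low[5]=?,low[6]=2,low[7]=?,low[8]=1); scc=(scc[0]=1,scc[1]=3,scc[2]=2,scc[3]=?,scc[4]=?,scc[5]=?,scc[6]=3,scc[7]=?,scc[8]=0)
step 6: low=(low[0]=0,low[1]=2,low[2]=3,low[3]=5,low[4]=?,low[5]=?,low[6]=2,low[7]=?,low[8]=1); scc=(scc[0]=1,scc[1]=3,scc[2]=2,scc[3]=4,scc[4]=?,scc[5]=?,scc[6]=3,scc[7]=?,scc[8]=0)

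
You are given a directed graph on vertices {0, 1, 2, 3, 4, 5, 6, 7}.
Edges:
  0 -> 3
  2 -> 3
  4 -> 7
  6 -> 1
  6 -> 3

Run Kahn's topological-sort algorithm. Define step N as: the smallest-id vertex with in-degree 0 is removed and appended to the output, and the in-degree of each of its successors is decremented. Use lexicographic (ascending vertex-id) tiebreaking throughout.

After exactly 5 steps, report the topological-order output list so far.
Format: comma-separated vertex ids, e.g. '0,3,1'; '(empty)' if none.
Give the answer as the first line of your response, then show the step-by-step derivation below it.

0,2,4,5,6

step 1: output 0; order=[0]; indeg=(0,1,0,2,0,0,0,1)
step 2: output 2; order=[0,2]; indeg=(0,1,0,1,0,0,0,1)
step 3: output 4; order=[0,2,4]; indeg=(0,1,0,1,0,0,0,0)
step 4: output 5; order=[0,2,4,5]; indeg=(0,1,0,1,0,0,0,0)
step 5: output 6; order=[0,2,4,5,6]; indeg=(0,0,0,0,0,0,0,0)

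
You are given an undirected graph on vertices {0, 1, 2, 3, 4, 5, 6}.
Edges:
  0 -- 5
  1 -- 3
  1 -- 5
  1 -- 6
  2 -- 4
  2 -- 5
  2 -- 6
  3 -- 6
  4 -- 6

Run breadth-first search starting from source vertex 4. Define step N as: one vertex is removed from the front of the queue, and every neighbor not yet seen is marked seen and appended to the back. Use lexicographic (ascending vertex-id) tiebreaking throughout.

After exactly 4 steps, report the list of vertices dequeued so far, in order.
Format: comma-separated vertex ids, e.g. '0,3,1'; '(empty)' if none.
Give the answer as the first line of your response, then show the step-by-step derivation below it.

4,2,6,5

step 1: dequeue 4; queue=[2,6]; order=4
step 2: dequeue 2; queue=[6,5]; order=4,2
step 3: dequeue 6; queue=[5,1,3]; order=4,2,6
step 4: dequeue 5; queue=[1,3,0]; order=4,2,6,5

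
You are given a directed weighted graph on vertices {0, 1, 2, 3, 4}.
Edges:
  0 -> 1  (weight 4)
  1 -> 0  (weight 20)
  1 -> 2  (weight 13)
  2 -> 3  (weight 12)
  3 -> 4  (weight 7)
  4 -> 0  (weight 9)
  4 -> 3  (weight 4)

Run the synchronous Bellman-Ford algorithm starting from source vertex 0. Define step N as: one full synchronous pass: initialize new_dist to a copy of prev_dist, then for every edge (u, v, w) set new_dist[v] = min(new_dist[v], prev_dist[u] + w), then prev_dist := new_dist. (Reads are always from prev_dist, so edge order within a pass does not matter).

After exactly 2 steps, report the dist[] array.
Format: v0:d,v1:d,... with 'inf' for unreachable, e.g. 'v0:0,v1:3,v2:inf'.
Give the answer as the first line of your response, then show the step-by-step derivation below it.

v0:0,v1:4,v2:17,v3:inf,v4:inf

step 1: dist = v0:0,v1:4,v2:inf,v3:inf,v4:inf
step 2: dist = v0:0,v1:4,v2:17,v3:inf,v4:inf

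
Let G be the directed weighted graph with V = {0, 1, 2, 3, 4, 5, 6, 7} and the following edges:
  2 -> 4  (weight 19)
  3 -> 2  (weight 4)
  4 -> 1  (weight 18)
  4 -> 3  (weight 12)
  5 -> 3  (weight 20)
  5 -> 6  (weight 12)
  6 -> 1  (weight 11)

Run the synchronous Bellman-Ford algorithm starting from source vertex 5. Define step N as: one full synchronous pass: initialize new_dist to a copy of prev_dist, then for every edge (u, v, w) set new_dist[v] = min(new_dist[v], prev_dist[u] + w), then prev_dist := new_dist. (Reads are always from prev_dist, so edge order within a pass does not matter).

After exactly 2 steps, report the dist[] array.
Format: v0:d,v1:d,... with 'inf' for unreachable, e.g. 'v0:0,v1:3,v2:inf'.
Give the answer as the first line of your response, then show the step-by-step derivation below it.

v0:inf,v1:23,v2:24,v3:20,v4:inf,v5:0,v6:12,v7:inf

step 1: dist = v0:inf,v1:inf,v2:inf,v3:20,v4:inf,v5:0,v6:12,v7:inf
step 2: dist = v0:inf,v1:23,v2:24,v3:20,v4:inf,v5:0,v6:12,v7:inf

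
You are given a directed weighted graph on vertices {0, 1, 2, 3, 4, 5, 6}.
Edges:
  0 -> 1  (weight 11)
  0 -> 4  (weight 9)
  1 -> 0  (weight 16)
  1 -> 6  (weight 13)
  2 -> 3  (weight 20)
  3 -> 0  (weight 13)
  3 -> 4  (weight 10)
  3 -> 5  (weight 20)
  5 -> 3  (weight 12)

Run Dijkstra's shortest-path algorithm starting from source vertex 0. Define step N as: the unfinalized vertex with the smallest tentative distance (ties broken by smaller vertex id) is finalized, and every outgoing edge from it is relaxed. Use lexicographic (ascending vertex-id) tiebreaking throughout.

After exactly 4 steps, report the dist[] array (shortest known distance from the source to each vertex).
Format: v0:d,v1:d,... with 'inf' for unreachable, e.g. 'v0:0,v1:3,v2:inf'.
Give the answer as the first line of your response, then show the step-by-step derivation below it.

v0:0,v1:11,v2:inf,v3:inf,v4:9,v5:inf,v6:24

step 1: dist = v0:0,v1:11,v2:inf,v3:inf,v4:9,v5:inf,v6:inf
step 2: dist = v0:0,v1:11,v2:inf,v3:inf,v4:9,v5:inf,v6:inf
step 3: dist = v0:0,v1:11,v2:inf,v3:inf,v4:9,v5:inf,v6:24
step 4: dist = v0:0,v1:11,v2:inf,v3:inf,v4:9,v5:inf,v6:24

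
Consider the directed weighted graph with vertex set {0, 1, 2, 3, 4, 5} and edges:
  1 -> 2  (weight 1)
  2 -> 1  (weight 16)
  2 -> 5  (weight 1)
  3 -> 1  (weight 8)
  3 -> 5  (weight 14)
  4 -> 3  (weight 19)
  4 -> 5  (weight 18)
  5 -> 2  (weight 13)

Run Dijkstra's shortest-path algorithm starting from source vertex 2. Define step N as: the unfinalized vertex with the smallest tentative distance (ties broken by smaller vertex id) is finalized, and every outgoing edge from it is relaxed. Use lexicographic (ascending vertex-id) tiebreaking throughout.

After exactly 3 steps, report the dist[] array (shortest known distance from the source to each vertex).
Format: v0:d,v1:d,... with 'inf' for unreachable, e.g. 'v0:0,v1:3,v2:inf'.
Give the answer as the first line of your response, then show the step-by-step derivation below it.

v0:inf,v1:16,v2:0,v3:inf,v4:inf,v5:1

step 1: dist = v0:inf,v1:16,v2:0,v3:inf,v4:inf,v5:1
step 2: dist = v0:inf,v1:16,v2:0,v3:inf,v4:inf,v5:1
step 3: dist = v0:inf,v1:16,v2:0,v3:inf,v4:inf,v5:1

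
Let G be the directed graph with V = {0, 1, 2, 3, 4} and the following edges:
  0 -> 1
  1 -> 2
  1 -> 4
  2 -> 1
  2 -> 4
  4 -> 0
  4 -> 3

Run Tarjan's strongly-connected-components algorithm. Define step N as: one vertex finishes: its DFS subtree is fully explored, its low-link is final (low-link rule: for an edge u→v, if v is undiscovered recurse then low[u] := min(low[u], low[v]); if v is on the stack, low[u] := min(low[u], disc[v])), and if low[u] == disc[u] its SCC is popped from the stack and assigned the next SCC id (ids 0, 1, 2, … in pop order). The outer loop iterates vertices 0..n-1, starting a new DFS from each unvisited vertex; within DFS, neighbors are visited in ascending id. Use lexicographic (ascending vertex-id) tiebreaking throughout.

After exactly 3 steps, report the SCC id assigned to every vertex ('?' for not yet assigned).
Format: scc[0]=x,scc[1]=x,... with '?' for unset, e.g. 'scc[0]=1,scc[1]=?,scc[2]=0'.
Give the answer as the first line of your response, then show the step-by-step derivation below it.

scc[0]=?,scc[1]=?,scc[2]=?,scc[3]=0,scc[4]=?

step 1: low=(low[0]=0,low[1]=1,low[2]=1,low[3]=4,low[4]=0); scc=(scc[0]=?,scc[1]=?,scc[2]=?,scc[3]=0,scc[4]=?)
step 2: low=(low[0]=0,low[1]=1,low[2]=1,low[3]=4,low[4]=0); scc=(scc[0]=?,scc[1]=?,scc[2]=?,scc[3]=0,scc[4]=?)
step 3: low=(low[0]=0,low[1]=1,low[2]=0,low[3]=4,low[4]=0); scc=(scc[0]=?,scc[1]=?,scc[2]=?,scc[3]=0,scc[4]=?)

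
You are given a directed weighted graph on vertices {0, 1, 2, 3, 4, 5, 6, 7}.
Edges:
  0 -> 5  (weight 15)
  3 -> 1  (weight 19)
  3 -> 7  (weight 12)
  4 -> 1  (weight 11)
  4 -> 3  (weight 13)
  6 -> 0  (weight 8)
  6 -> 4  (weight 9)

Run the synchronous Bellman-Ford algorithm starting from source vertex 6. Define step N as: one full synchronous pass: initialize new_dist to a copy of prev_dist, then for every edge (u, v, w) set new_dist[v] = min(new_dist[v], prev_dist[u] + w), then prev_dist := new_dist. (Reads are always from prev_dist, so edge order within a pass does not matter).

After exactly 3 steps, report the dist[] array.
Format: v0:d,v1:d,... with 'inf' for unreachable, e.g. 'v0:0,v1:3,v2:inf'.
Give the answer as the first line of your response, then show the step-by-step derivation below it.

v0:8,v1:20,v2:inf,v3:22,v4:9,v5:23,v6:0,v7:34

step 1: dist = v0:8,v1:inf,v2:inf,v3:inf,v4:9,v5:inf,v6:0,v7:inf
step 2: dist = v0:8,v1:20,v2:inf,v3:22,v4:9,v5:23,v6:0,v7:inf
step 3: dist = v0:8,v1:20,v2:inf,v3:22,v4:9,v5:23,v6:0,v7:34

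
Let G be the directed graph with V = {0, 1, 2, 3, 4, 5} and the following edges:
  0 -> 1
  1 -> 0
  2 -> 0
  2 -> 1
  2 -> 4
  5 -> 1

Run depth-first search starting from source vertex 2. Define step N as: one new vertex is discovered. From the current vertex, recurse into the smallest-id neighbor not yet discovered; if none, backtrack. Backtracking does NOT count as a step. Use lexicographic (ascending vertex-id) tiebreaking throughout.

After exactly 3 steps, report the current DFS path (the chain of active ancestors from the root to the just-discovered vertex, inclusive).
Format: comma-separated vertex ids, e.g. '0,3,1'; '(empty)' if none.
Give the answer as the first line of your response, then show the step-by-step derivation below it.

2,0,1

step 1: discover 2; path=2; order=2
step 2: discover 0; path=2>0; order=2,0
step 3: discover 1; path=2>0>1; order=2,0,1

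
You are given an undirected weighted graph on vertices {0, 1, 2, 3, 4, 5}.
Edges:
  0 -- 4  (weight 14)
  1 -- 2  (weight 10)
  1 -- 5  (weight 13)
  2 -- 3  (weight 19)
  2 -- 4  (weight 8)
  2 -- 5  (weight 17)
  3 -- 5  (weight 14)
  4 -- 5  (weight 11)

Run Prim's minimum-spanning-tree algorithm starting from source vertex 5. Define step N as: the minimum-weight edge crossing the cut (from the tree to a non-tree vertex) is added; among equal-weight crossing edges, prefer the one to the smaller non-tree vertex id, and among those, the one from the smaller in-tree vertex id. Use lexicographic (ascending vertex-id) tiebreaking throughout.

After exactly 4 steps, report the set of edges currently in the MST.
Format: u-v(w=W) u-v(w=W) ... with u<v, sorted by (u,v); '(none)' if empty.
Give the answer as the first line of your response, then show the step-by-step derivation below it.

0-4(w=14) 1-2(w=10) 2-4(w=8) 4-5(w=11)

step 1: add edge 4-5 (w=11); MST = {4-5(w=11)}
step 2: add edge 2-4 (w=8); MST = {2-4(w=8) 4-5(w=11)}
step 3: add edge 1-2 (w=10); MST = {1-2(w=10) 2-4(w=8) 4-5(w=11)}
step 4: add edge 0-4 (w=14); MST = {0-4(w=14) 1-2(w=10) 2-4(w=8) 4-5(w=11)}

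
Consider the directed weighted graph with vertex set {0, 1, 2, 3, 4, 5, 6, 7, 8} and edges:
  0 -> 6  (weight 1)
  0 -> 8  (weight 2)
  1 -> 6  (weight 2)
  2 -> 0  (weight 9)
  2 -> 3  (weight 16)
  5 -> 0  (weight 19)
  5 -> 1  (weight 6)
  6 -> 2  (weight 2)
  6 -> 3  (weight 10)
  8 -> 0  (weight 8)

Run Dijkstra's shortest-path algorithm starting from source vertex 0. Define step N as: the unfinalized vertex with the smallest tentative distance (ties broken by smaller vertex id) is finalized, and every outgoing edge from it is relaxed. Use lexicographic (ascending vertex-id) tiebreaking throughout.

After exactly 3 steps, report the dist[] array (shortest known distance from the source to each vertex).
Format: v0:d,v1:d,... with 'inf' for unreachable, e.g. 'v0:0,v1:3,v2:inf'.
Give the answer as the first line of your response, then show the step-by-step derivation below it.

v0:0,v1:inf,v2:3,v3:11,v4:inf,v5:inf,v6:1,v7:inf,v8:2

step 1: dist = v0:0,v1:inf,v2:inf,v3:inf,v4:inf,v5:inf,v6:1,v7:inf,v8:2
step 2: dist = v0:0,v1:inf,v2:3,v3:11,v4:inf,v5:inf,v6:1,v7:inf,v8:2
step 3: dist = v0:0,v1:inf,v2:3,v3:11,v4:inf,v5:inf,v6:1,v7:inf,v8:2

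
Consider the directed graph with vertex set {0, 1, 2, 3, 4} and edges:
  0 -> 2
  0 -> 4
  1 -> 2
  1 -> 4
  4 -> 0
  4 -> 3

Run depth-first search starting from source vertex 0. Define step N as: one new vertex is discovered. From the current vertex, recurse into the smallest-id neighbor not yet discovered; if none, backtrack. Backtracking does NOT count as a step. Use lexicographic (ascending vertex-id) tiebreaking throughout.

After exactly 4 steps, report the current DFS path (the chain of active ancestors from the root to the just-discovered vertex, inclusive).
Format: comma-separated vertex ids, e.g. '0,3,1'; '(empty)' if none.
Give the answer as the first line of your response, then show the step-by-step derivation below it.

0,4,3

step 1: discover 0; path=0; order=0
step 2: discover 2; path=0>2; order=0,2
step 3: discover 4; path=0>4; order=0,2,4
step 4: discover 3; path=0>4>3; order=0,2,4,3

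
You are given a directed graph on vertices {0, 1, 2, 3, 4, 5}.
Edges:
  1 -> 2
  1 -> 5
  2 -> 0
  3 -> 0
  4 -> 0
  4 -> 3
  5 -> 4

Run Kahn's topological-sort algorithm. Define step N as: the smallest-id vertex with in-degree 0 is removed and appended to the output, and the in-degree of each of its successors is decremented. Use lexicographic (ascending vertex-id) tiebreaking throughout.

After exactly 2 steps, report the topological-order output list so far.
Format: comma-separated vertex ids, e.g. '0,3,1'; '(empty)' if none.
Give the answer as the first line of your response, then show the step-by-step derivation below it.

1,2

step 1: output 1; order=[1]; indeg=(3,0,0,1,1,0)
step 2: output 2; order=[1,2]; indeg=(2,0,0,1,1,0)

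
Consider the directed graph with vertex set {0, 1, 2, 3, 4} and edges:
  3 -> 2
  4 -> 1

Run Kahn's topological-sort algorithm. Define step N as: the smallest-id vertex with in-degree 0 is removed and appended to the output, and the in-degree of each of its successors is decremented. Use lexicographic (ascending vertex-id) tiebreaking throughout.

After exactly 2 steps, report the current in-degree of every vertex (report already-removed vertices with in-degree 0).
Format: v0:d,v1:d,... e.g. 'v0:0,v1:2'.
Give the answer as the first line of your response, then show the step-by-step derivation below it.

v0:0,v1:1,v2:0,v3:0,v4:0

step 1: output 0; order=[0]; indeg=(0,1,1,0,0)
step 2: output 3; order=[0,3]; indeg=(0,1,0,0,0)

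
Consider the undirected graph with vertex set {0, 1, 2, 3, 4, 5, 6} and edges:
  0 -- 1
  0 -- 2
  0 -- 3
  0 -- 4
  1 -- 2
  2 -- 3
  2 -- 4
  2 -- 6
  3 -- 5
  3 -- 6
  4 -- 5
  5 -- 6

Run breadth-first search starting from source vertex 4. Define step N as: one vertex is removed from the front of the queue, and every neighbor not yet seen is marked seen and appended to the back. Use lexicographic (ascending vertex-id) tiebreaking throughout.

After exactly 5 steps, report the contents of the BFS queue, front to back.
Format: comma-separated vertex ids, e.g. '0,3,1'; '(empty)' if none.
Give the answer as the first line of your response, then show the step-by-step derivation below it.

3,6

step 1: dequeue 4; queue=[0,2,5]; order=4
step 2: dequeue 0; queue=[2,5,1,3]; order=4,0
step 3: dequeue 2; queue=[5,1,3,6]; order=4,0,2
step 4: dequeue 5; queue=[1,3,6]; order=4,0,2,5
step 5: dequeue 1; queue=[3,6]; order=4,0,2,5,1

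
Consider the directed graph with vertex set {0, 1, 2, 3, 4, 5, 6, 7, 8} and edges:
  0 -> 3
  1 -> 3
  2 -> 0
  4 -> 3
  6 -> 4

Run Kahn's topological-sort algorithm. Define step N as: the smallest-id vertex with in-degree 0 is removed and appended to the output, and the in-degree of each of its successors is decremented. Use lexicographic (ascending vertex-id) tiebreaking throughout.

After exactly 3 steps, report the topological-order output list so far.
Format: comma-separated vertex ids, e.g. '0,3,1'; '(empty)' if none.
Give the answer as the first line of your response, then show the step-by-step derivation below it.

1,2,0

step 1: output 1; order=[1]; indeg=(1,0,0,2,1,0,0,0,0)
step 2: output 2; order=[1,2]; indeg=(0,0,0,2,1,0,0,0,0)
step 3: output 0; order=[1,2,0]; indeg=(0,0,0,1,1,0,0,0,0)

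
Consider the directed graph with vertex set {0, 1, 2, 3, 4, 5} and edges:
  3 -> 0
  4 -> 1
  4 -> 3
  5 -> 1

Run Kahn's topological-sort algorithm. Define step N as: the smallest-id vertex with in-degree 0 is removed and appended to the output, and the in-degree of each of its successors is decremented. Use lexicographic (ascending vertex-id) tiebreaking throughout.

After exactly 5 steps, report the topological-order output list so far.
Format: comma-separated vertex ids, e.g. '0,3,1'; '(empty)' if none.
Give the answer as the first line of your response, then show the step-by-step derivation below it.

2,4,3,0,5

step 1: output 2; order=[2]; indeg=(1,2,0,1,0,0)
step 2: output 4; order=[2,4]; indeg=(1,1,0,0,0,0)
step 3: output 3; order=[2,4,3]; indeg=(0,1,0,0,0,0)
step 4: output 0; order=[2,4,3,0]; indeg=(0,1,0,0,0,0)
step 5: output 5; order=[2,4,3,0,5]; indeg=(0,0,0,0,0,0)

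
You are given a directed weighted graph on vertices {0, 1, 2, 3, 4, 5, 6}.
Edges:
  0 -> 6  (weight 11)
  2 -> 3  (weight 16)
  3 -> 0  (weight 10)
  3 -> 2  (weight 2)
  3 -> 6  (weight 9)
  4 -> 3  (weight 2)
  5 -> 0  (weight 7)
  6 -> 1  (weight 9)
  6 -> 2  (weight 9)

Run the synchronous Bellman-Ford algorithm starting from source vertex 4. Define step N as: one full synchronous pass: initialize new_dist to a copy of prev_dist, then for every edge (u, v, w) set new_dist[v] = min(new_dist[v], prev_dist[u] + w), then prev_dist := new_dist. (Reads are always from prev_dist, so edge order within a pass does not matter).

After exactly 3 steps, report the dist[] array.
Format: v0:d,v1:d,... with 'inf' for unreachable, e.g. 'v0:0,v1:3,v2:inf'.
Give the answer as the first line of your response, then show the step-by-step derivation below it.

v0:12,v1:20,v2:4,v3:2,v4:0,v5:inf,v6:11

step 1: dist = v0:inf,v1:inf,v2:inf,v3:2,v4:0,v5:inf,v6:inf
step 2: dist = v0:12,v1:inf,v2:4,v3:2,v4:0,v5:inf,v6:11
step 3: dist = v0:12,v1:20,v2:4,v3:2,v4:0,v5:inf,v6:11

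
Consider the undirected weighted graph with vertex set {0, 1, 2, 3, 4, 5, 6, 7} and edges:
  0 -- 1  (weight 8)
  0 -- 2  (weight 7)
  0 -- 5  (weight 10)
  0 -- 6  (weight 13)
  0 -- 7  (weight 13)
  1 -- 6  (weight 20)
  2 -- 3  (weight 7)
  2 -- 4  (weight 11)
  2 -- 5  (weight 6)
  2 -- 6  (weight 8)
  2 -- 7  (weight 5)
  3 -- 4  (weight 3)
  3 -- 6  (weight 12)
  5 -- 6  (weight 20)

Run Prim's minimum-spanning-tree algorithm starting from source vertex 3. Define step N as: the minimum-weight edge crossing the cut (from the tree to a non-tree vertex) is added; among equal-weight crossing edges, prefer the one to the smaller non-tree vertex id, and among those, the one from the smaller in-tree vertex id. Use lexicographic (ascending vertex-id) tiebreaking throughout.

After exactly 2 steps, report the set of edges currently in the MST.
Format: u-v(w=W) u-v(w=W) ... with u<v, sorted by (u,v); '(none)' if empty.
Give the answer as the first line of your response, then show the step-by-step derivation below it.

2-3(w=7) 3-4(w=3)

step 1: add edge 3-4 (w=3); MST = {3-4(w=3)}
step 2: add edge 2-3 (w=7); MST = {2-3(w=7) 3-4(w=3)}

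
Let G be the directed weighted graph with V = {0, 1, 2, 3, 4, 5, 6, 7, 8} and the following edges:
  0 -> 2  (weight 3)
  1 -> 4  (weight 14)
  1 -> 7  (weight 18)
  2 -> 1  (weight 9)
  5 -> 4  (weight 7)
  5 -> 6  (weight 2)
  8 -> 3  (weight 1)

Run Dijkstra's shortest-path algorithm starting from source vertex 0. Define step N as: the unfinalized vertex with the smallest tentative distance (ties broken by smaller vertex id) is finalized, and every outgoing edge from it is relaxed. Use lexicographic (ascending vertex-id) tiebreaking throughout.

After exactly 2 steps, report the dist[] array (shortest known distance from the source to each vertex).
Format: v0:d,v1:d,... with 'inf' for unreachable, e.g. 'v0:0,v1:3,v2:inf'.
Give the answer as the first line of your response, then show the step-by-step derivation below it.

v0:0,v1:12,v2:3,v3:inf,v4:inf,v5:inf,v6:inf,v7:inf,v8:inf

step 1: dist = v0:0,v1:inf,v2:3,v3:inf,v4:inf,v5:inf,v6:inf,v7:inf,v8:inf
step 2: dist = v0:0,v1:12,v2:3,v3:inf,v4:inf,v5:inf,v6:inf,v7:inf,v8:inf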